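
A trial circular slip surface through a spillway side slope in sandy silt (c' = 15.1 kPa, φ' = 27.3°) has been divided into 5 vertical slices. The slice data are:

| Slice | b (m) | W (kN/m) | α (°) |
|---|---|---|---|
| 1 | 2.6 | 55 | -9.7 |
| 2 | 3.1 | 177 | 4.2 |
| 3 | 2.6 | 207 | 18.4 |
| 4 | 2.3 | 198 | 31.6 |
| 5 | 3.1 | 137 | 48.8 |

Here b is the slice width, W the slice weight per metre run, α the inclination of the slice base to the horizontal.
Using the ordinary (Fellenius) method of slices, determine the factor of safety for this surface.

Ordinary method of slices: FS = Σ[c'·Δl_i + (W_i cosα_i)·tanφ'] / Σ W_i sinα_i, with Δl_i = b_i / cosα_i.
Slice 1: Δl = 2.6/cos(-9.7°) = 2.638 m; N'_1 = 55·cos(-9.7°) = 54.2; c'Δl = 39.83; W sinα = -9.3
Slice 2: Δl = 3.1/cos4.2° = 3.108 m; N'_2 = 177·cos4.2° = 176.5; c'Δl = 46.94; W sinα = 13.0
Slice 3: Δl = 2.6/cos18.4° = 2.740 m; N'_3 = 207·cos18.4° = 196.4; c'Δl = 41.38; W sinα = 65.3
Slice 4: Δl = 2.3/cos31.6° = 2.700 m; N'_4 = 198·cos31.6° = 168.6; c'Δl = 40.78; W sinα = 103.7
Slice 5: Δl = 3.1/cos48.8° = 4.706 m; N'_5 = 137·cos48.8° = 90.2; c'Δl = 71.07; W sinα = 103.1
Σc'Δl = 240.0 kN/m; ΣN' = 686.0 kN/m; ΣW sinα = 275.9 kN/m
Resisting = 240.0 + 686.0·tan27.3° = 240.0 + 354.1 = 594.1 kN/m
FS = 594.1 / 275.9 = 2.153

FS = 2.15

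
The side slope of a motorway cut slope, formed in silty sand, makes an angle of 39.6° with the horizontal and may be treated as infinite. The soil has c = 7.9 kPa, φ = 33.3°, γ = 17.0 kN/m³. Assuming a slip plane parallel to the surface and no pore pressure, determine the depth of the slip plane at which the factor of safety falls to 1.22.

z = 2.22 m

Setting FS = 1.22 in FS = [c + γz cos²β tanφ] / [γz sinβ cosβ] and solving for z:
z = c / [γ cosβ (FS·sinβ − cosβ·tanφ)]
  = 7.9 / [17.0·cos39.6°·(1.22·sin39.6° − cos39.6°·tan33.3°)]
  = 7.9 / [17.0·0.7705·(1.22·0.6374 − 0.7705·0.6569)]
  = 7.9 / 3.5566 = 2.221 m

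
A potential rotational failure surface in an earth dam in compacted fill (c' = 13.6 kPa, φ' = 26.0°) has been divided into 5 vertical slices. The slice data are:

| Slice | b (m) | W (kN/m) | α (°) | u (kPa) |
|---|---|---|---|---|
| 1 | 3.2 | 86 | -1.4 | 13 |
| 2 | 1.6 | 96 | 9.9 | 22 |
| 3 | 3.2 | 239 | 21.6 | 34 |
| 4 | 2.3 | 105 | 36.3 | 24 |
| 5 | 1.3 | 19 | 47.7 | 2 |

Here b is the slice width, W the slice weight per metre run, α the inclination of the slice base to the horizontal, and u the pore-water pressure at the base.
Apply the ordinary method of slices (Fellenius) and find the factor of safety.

FS = 1.63

Ordinary method of slices: FS = Σ[c'·Δl_i + (W_i cosα_i − u_i·Δl_i)·tanφ'] / Σ W_i sinα_i, with Δl_i = b_i / cosα_i.
Slice 1: Δl = 3.2/cos(-1.4°) = 3.201 m; N'_1 = 86·cos(-1.4°) − 13·3.201 = 44.4; c'Δl = 43.53; W sinα = -2.1
Slice 2: Δl = 1.6/cos9.9° = 1.624 m; N'_2 = 96·cos9.9° − 22·1.624 = 58.8; c'Δl = 22.09; W sinα = 16.5
Slice 3: Δl = 3.2/cos21.6° = 3.442 m; N'_3 = 239·cos21.6° − 34·3.442 = 105.2; c'Δl = 46.81; W sinα = 88.0
Slice 4: Δl = 2.3/cos36.3° = 2.854 m; N'_4 = 105·cos36.3° − 24·2.854 = 16.1; c'Δl = 38.81; W sinα = 62.2
Slice 5: Δl = 1.3/cos47.7° = 1.932 m; N'_5 = 19·cos47.7° − 2·1.932 = 8.9; c'Δl = 26.27; W sinα = 14.1
Σc'Δl = 177.5 kN/m; ΣN' = 233.5 kN/m; ΣW sinα = 178.6 kN/m
Resisting = 177.5 + 233.5·tan26.0° = 177.5 + 113.9 = 291.4 kN/m
FS = 291.4 / 178.6 = 1.631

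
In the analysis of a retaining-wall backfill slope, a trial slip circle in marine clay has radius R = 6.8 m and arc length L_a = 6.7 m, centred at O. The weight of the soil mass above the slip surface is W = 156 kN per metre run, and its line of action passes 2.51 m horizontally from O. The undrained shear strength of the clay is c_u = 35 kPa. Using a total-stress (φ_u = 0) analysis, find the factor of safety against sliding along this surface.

Taking moments about the centre O, the resisting moment is provided by the undrained shear strength acting along the arc:
M_R = c_u·L_a·R = 35·6.70·6.8 = 1594.6 kN·m/m
M_D = W·d = 156·2.51 = 391.6 kN·m/m
FS = M_R / M_D = 1594.6 / 391.6 = 4.072

FS = 4.07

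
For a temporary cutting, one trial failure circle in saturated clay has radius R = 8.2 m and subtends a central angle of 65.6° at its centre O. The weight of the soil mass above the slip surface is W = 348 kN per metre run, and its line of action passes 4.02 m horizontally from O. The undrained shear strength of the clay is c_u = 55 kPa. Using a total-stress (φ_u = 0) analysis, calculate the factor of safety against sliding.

Taking moments about the centre O, the resisting moment is provided by the undrained shear strength acting along the arc:
Arc length L_a = R·θ = 8.2·(65.6°·π/180) = 8.2·1.1449 = 9.39 m
M_R = c_u·L_a·R = 55·9.39·8.2 = 4234.2 kN·m/m
M_D = W·d = 348·4.02 = 1399.0 kN·m/m
FS = M_R / M_D = 4234.2 / 1399.0 = 3.027

FS = 3.03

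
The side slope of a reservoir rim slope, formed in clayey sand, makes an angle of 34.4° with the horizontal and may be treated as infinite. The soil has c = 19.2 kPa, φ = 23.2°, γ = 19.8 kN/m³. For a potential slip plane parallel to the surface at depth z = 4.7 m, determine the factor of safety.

FS = 1.07

For an infinite slope with a slip plane parallel to the surface (no pore pressure): FS = [c + γz cos²β tanφ] / [γz sinβ cosβ].
γz = 19.8·4.7 = 93.06 kN/m²
Numerator = 19.2 + 93.06·cos²34.4°·tan23.2° = 19.2 + 93.06·0.6808·0.4286 = 46.355 kPa
Denominator = 93.06·sin34.4°·cos34.4° = 93.06·0.5650·0.8251 = 43.381 kPa
FS = 46.355 / 43.381 = 1.069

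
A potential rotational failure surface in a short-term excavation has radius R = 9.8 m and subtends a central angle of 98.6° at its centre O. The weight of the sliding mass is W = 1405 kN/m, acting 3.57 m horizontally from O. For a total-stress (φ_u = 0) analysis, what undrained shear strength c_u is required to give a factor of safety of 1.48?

c_u = 44.9 kPa

FS = c_u·L_a·R / (W·d), so c_u = FS·W·d / (L_a·R).
Arc length L_a = R·θ = 9.8·(98.6°·π/180) = 9.8·1.7209 = 16.86 m
c_u = 1.48·1405·3.57 / (16.86·9.8) = 7423.5 / 165.27 = 44.92 kPa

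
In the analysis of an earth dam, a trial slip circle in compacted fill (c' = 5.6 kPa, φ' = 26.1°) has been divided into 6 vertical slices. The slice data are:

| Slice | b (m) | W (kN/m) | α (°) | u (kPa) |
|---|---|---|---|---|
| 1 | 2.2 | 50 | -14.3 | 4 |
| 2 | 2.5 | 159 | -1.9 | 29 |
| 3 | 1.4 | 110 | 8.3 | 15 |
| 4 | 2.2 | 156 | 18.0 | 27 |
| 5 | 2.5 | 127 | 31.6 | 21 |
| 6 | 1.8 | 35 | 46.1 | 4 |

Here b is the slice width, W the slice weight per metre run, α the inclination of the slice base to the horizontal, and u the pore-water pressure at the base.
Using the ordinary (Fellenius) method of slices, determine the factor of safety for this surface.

Ordinary method of slices: FS = Σ[c'·Δl_i + (W_i cosα_i − u_i·Δl_i)·tanφ'] / Σ W_i sinα_i, with Δl_i = b_i / cosα_i.
Slice 1: Δl = 2.2/cos(-14.3°) = 2.270 m; N'_1 = 50·cos(-14.3°) − 4·2.270 = 39.4; c'Δl = 12.71; W sinα = -12.3
Slice 2: Δl = 2.5/cos(-1.9°) = 2.501 m; N'_2 = 159·cos(-1.9°) − 29·2.501 = 86.4; c'Δl = 14.01; W sinα = -5.3
Slice 3: Δl = 1.4/cos8.3° = 1.415 m; N'_3 = 110·cos8.3° − 15·1.415 = 87.6; c'Δl = 7.92; W sinα = 15.9
Slice 4: Δl = 2.2/cos18.0° = 2.313 m; N'_4 = 156·cos18.0° − 27·2.313 = 85.9; c'Δl = 12.95; W sinα = 48.2
Slice 5: Δl = 2.5/cos31.6° = 2.935 m; N'_5 = 127·cos31.6° − 21·2.935 = 46.5; c'Δl = 16.44; W sinα = 66.5
Slice 6: Δl = 1.8/cos46.1° = 2.596 m; N'_6 = 35·cos46.1° − 4·2.596 = 13.9; c'Δl = 14.54; W sinα = 25.2
Σc'Δl = 78.6 kN/m; ΣN' = 359.7 kN/m; ΣW sinα = 138.2 kN/m
Resisting = 78.6 + 359.7·tan26.1° = 78.6 + 176.2 = 254.8 kN/m
FS = 254.8 / 138.2 = 1.843

FS = 1.84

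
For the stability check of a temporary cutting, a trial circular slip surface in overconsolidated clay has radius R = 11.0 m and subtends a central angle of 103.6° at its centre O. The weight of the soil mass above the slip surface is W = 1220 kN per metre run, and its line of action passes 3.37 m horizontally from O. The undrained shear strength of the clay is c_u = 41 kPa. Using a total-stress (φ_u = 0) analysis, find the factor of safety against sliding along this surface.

FS = 2.18

Taking moments about the centre O, the resisting moment is provided by the undrained shear strength acting along the arc:
Arc length L_a = R·θ = 11.0·(103.6°·π/180) = 11.0·1.8082 = 19.89 m
M_R = c_u·L_a·R = 41·19.89·11.0 = 8970.3 kN·m/m
M_D = W·d = 1220·3.37 = 4111.4 kN·m/m
FS = M_R / M_D = 8970.3 / 4111.4 = 2.182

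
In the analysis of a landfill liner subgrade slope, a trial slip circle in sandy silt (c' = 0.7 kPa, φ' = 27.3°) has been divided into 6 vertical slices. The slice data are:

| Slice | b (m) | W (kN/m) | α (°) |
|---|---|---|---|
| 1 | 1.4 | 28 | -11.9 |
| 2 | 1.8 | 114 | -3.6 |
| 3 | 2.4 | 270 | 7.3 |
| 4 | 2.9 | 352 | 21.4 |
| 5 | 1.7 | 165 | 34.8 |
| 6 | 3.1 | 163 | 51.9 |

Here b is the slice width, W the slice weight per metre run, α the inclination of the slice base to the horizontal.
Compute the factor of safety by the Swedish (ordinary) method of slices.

FS = 1.38

Ordinary method of slices: FS = Σ[c'·Δl_i + (W_i cosα_i)·tanφ'] / Σ W_i sinα_i, with Δl_i = b_i / cosα_i.
Slice 1: Δl = 1.4/cos(-11.9°) = 1.431 m; N'_1 = 28·cos(-11.9°) = 27.4; c'Δl = 1.00; W sinα = -5.8
Slice 2: Δl = 1.8/cos(-3.6°) = 1.804 m; N'_2 = 114·cos(-3.6°) = 113.8; c'Δl = 1.26; W sinα = -7.2
Slice 3: Δl = 2.4/cos7.3° = 2.420 m; N'_3 = 270·cos7.3° = 267.8; c'Δl = 1.69; W sinα = 34.3
Slice 4: Δl = 2.9/cos21.4° = 3.115 m; N'_4 = 352·cos21.4° = 327.7; c'Δl = 2.18; W sinα = 128.4
Slice 5: Δl = 1.7/cos34.8° = 2.070 m; N'_5 = 165·cos34.8° = 135.5; c'Δl = 1.45; W sinα = 94.2
Slice 6: Δl = 3.1/cos51.9° = 5.024 m; N'_6 = 163·cos51.9° = 100.6; c'Δl = 3.52; W sinα = 128.3
Σc'Δl = 11.1 kN/m; ΣN' = 972.8 kN/m; ΣW sinα = 372.3 kN/m
Resisting = 11.1 + 972.8·tan27.3° = 11.1 + 502.1 = 513.2 kN/m
FS = 513.2 / 372.3 = 1.379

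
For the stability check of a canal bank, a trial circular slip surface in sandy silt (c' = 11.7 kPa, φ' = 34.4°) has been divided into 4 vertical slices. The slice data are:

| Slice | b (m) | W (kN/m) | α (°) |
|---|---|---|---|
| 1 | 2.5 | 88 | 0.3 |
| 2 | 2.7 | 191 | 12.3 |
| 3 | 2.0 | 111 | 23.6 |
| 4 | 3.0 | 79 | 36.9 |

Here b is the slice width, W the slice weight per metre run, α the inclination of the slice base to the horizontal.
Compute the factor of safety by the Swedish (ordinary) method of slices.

Ordinary method of slices: FS = Σ[c'·Δl_i + (W_i cosα_i)·tanφ'] / Σ W_i sinα_i, with Δl_i = b_i / cosα_i.
Slice 1: Δl = 2.5/cos0.3° = 2.500 m; N'_1 = 88·cos0.3° = 88.0; c'Δl = 29.25; W sinα = 0.5
Slice 2: Δl = 2.7/cos12.3° = 2.763 m; N'_2 = 191·cos12.3° = 186.6; c'Δl = 32.33; W sinα = 40.7
Slice 3: Δl = 2.0/cos23.6° = 2.183 m; N'_3 = 111·cos23.6° = 101.7; c'Δl = 25.54; W sinα = 44.4
Slice 4: Δl = 3.0/cos36.9° = 3.751 m; N'_4 = 79·cos36.9° = 63.2; c'Δl = 43.89; W sinα = 47.4
Σc'Δl = 131.0 kN/m; ΣN' = 439.5 kN/m; ΣW sinα = 133.0 kN/m
Resisting = 131.0 + 439.5·tan34.4° = 131.0 + 300.9 = 431.9 kN/m
FS = 431.9 / 133.0 = 3.247

FS = 3.25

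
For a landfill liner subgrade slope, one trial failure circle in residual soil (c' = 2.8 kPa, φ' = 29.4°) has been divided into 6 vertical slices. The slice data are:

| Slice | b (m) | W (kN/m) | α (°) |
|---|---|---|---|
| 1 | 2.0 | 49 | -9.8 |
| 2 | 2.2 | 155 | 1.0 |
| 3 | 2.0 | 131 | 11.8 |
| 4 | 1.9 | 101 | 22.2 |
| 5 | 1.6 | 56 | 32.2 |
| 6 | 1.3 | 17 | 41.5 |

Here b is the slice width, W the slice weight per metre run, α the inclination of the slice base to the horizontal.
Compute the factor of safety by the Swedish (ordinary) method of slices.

Ordinary method of slices: FS = Σ[c'·Δl_i + (W_i cosα_i)·tanφ'] / Σ W_i sinα_i, with Δl_i = b_i / cosα_i.
Slice 1: Δl = 2.0/cos(-9.8°) = 2.030 m; N'_1 = 49·cos(-9.8°) = 48.3; c'Δl = 5.68; W sinα = -8.3
Slice 2: Δl = 2.2/cos1.0° = 2.200 m; N'_2 = 155·cos1.0° = 155.0; c'Δl = 6.16; W sinα = 2.7
Slice 3: Δl = 2.0/cos11.8° = 2.043 m; N'_3 = 131·cos11.8° = 128.2; c'Δl = 5.72; W sinα = 26.8
Slice 4: Δl = 1.9/cos22.2° = 2.052 m; N'_4 = 101·cos22.2° = 93.5; c'Δl = 5.75; W sinα = 38.2
Slice 5: Δl = 1.6/cos32.2° = 1.891 m; N'_5 = 56·cos32.2° = 47.4; c'Δl = 5.29; W sinα = 29.8
Slice 6: Δl = 1.3/cos41.5° = 1.736 m; N'_6 = 17·cos41.5° = 12.7; c'Δl = 4.86; W sinα = 11.3
Σc'Δl = 33.5 kN/m; ΣN' = 485.1 kN/m; ΣW sinα = 100.4 kN/m
Resisting = 33.5 + 485.1·tan29.4° = 33.5 + 273.4 = 306.8 kN/m
FS = 306.8 / 100.4 = 3.055

FS = 3.06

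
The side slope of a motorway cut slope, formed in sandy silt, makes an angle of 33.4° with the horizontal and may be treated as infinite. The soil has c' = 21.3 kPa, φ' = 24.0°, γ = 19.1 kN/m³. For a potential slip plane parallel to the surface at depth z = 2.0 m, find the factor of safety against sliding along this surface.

FS = 1.89

For an infinite slope with a slip plane parallel to the surface (no pore pressure): FS = [c' + γz cos²β tanφ'] / [γz sinβ cosβ].
γz = 19.1·2.0 = 38.20 kN/m²
Numerator = 21.3 + 38.20·cos²33.4°·tan24.0° = 21.3 + 38.20·0.6970·0.4452 = 33.154 kPa
Denominator = 38.20·sin33.4°·cos33.4° = 38.20·0.5505·0.8348 = 17.555 kPa
FS = 33.154 / 17.555 = 1.889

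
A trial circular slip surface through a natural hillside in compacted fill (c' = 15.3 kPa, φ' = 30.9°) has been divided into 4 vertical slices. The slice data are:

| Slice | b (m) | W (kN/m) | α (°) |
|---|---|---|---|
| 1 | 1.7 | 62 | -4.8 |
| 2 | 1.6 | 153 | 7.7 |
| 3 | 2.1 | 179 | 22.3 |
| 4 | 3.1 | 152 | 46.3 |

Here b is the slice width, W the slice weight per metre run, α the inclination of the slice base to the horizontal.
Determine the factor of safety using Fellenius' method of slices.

FS = 2.30

Ordinary method of slices: FS = Σ[c'·Δl_i + (W_i cosα_i)·tanφ'] / Σ W_i sinα_i, with Δl_i = b_i / cosα_i.
Slice 1: Δl = 1.7/cos(-4.8°) = 1.706 m; N'_1 = 62·cos(-4.8°) = 61.8; c'Δl = 26.10; W sinα = -5.2
Slice 2: Δl = 1.6/cos7.7° = 1.615 m; N'_2 = 153·cos7.7° = 151.6; c'Δl = 24.70; W sinα = 20.5
Slice 3: Δl = 2.1/cos22.3° = 2.270 m; N'_3 = 179·cos22.3° = 165.6; c'Δl = 34.73; W sinα = 67.9
Slice 4: Δl = 3.1/cos46.3° = 4.487 m; N'_4 = 152·cos46.3° = 105.0; c'Δl = 68.65; W sinα = 109.9
Σc'Δl = 154.2 kN/m; ΣN' = 484.0 kN/m; ΣW sinα = 193.1 kN/m
Resisting = 154.2 + 484.0·tan30.9° = 154.2 + 289.7 = 443.9 kN/m
FS = 443.9 / 193.1 = 2.298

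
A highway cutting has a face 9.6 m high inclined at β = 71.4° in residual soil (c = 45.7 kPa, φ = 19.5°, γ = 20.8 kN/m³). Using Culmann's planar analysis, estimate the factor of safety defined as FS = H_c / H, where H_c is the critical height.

FS = 2.14

H_c = (4c/γ) · sinβ cosφ / [1 − cos(β − φ)]
    = (4·45.7/20.8) · sin71.4°·cos19.5° / [1 − cos51.9°]
    = 8.788 · 0.8934 / 0.3830 = 20.50 m
FS = H_c / H = 20.50 / 9.6 = 2.136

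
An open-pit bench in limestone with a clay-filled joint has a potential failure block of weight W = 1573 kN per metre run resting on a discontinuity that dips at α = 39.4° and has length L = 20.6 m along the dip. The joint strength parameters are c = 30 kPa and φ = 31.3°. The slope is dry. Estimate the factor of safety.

FS = 1.36

Resolving the block weight along and normal to the plane and applying the Mohr–Coulomb strength on the joint:
N' = W cosα = 1573·cos39.4° = 1215.5 kN/m
Driving force T = W sinα = 1573·sin39.4° = 998.4 kN/m
Resisting force R = c·L + N'·tanφ = 30·20.6 + 1215.5·tan31.3° = 618.0 + 739.0 = 1357.0 kN/m
FS = R / T = 1357.0 / 998.4 = 1.359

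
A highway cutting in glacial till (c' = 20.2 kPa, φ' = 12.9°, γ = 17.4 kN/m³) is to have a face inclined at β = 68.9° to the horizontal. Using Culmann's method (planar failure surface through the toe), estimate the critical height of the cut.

Culmann's analysis gives the critical failure plane at α_cr = (β + φ')/2 = (68.9 + 12.9)/2 = 40.9°, and the critical height
H_c = (4c'/γ) · sinβ cosφ' / [1 − cos(β − φ')]
    = (4·20.2/17.4) · sin68.9°·cos12.9° / [1 − cos(56.0°)]
    = 4.644 · 0.9330·0.9748 / [1 − 0.5592]
    = 4.644 · 0.9094 / 0.4408
    = 9.58 m

H_c = 9.58 m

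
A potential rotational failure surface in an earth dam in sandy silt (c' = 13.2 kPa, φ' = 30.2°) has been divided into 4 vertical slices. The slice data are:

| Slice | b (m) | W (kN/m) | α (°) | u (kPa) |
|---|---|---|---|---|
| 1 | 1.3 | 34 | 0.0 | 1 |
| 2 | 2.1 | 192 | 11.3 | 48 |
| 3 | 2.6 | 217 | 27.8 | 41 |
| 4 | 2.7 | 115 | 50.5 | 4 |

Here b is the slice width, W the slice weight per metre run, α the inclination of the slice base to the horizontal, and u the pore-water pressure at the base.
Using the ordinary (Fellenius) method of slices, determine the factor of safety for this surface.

Ordinary method of slices: FS = Σ[c'·Δl_i + (W_i cosα_i − u_i·Δl_i)·tanφ'] / Σ W_i sinα_i, with Δl_i = b_i / cosα_i.
Slice 1: Δl = 1.3/cos0.0° = 1.300 m; N'_1 = 34·cos0.0° − 1·1.300 = 32.7; c'Δl = 17.16; W sinα = 0.0
Slice 2: Δl = 2.1/cos11.3° = 2.142 m; N'_2 = 192·cos11.3° − 48·2.142 = 85.5; c'Δl = 28.27; W sinα = 37.6
Slice 3: Δl = 2.6/cos27.8° = 2.939 m; N'_3 = 217·cos27.8° − 41·2.939 = 71.4; c'Δl = 38.80; W sinα = 101.2
Slice 4: Δl = 2.7/cos50.5° = 4.245 m; N'_4 = 115·cos50.5° − 4·4.245 = 56.2; c'Δl = 56.03; W sinα = 88.7
Σc'Δl = 140.3 kN/m; ΣN' = 245.8 kN/m; ΣW sinα = 227.6 kN/m
Resisting = 140.3 + 245.8·tan30.2° = 140.3 + 143.1 = 283.3 kN/m
FS = 283.3 / 227.6 = 1.245

FS = 1.24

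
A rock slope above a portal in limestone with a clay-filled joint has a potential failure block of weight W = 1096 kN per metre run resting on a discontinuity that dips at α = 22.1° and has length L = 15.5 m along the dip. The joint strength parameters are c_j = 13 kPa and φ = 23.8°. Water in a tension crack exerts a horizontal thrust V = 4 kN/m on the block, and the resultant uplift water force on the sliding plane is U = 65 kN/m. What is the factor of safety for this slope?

Resolving the block weight along and normal to the plane and applying the Mohr–Coulomb strength on the joint:
N' = W cosα − U − V sinα = 1096·cos22.1° − 65 − 4·sin22.1° = 949.0 kN/m
Driving force T = W sinα + V cosα = 1096·sin22.1° + 4·cos22.1° = 416.0 kN/m
Resisting force R = c_j·L + N'·tanφ = 13·15.5 + 949.0·tan23.8° = 201.5 + 418.5 = 620.0 kN/m
FS = R / T = 620.0 / 416.0 = 1.490

FS = 1.49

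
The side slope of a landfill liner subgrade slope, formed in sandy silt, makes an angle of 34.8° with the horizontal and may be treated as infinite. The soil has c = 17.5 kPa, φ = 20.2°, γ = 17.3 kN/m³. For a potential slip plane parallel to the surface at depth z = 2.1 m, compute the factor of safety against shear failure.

FS = 1.56

For an infinite slope with a slip plane parallel to the surface (no pore pressure): FS = [c + γz cos²β tanφ] / [γz sinβ cosβ].
γz = 17.3·2.1 = 36.33 kN/m²
Numerator = 17.5 + 36.33·cos²34.8°·tan20.2° = 17.5 + 36.33·0.6743·0.3679 = 26.513 kPa
Denominator = 36.33·sin34.8°·cos34.8° = 36.33·0.5707·0.8211 = 17.026 kPa
FS = 26.513 / 17.026 = 1.557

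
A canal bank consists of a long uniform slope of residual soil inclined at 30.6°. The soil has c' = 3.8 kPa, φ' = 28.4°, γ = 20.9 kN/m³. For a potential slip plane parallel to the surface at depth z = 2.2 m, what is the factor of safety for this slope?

For an infinite slope with a slip plane parallel to the surface (no pore pressure): FS = [c' + γz cos²β tanφ'] / [γz sinβ cosβ].
γz = 20.9·2.2 = 45.98 kN/m²
Numerator = 3.8 + 45.98·cos²30.6°·tan28.4° = 3.8 + 45.98·0.7409·0.5407 = 22.219 kPa
Denominator = 45.98·sin30.6°·cos30.6° = 45.98·0.5090·0.8607 = 20.146 kPa
FS = 22.219 / 20.146 = 1.103

FS = 1.10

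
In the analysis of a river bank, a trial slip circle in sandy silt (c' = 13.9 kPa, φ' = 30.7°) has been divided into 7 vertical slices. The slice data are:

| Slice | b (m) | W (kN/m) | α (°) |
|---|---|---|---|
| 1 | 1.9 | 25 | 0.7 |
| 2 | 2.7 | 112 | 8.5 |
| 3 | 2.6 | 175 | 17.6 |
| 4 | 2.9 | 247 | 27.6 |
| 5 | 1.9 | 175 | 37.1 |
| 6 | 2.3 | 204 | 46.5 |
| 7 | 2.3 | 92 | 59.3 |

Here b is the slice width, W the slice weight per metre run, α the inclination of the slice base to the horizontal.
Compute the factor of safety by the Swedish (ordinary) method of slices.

FS = 1.54

Ordinary method of slices: FS = Σ[c'·Δl_i + (W_i cosα_i)·tanφ'] / Σ W_i sinα_i, with Δl_i = b_i / cosα_i.
Slice 1: Δl = 1.9/cos0.7° = 1.900 m; N'_1 = 25·cos0.7° = 25.0; c'Δl = 26.41; W sinα = 0.3
Slice 2: Δl = 2.7/cos8.5° = 2.730 m; N'_2 = 112·cos8.5° = 110.8; c'Δl = 37.95; W sinα = 16.6
Slice 3: Δl = 2.6/cos17.6° = 2.728 m; N'_3 = 175·cos17.6° = 166.8; c'Δl = 37.91; W sinα = 52.9
Slice 4: Δl = 2.9/cos27.6° = 3.272 m; N'_4 = 247·cos27.6° = 218.9; c'Δl = 45.49; W sinα = 114.4
Slice 5: Δl = 1.9/cos37.1° = 2.382 m; N'_5 = 175·cos37.1° = 139.6; c'Δl = 33.11; W sinα = 105.6
Slice 6: Δl = 2.3/cos46.5° = 3.341 m; N'_6 = 204·cos46.5° = 140.4; c'Δl = 46.44; W sinα = 148.0
Slice 7: Δl = 2.3/cos59.3° = 4.505 m; N'_7 = 92·cos59.3° = 47.0; c'Δl = 62.62; W sinα = 79.1
Σc'Δl = 289.9 kN/m; ΣN' = 848.4 kN/m; ΣW sinα = 516.9 kN/m
Resisting = 289.9 + 848.4·tan30.7° = 289.9 + 503.8 = 793.7 kN/m
FS = 793.7 / 516.9 = 1.536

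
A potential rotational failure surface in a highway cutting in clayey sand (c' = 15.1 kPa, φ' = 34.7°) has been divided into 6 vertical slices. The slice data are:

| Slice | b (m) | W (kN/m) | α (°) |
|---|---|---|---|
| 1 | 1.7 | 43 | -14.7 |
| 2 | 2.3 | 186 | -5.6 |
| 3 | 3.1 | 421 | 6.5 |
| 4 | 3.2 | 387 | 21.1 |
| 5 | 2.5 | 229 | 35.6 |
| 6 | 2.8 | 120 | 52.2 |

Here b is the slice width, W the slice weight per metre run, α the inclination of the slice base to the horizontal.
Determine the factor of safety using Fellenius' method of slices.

FS = 2.98

Ordinary method of slices: FS = Σ[c'·Δl_i + (W_i cosα_i)·tanφ'] / Σ W_i sinα_i, with Δl_i = b_i / cosα_i.
Slice 1: Δl = 1.7/cos(-14.7°) = 1.758 m; N'_1 = 43·cos(-14.7°) = 41.6; c'Δl = 26.54; W sinα = -10.9
Slice 2: Δl = 2.3/cos(-5.6°) = 2.311 m; N'_2 = 186·cos(-5.6°) = 185.1; c'Δl = 34.90; W sinα = -18.2
Slice 3: Δl = 3.1/cos6.5° = 3.120 m; N'_3 = 421·cos6.5° = 418.3; c'Δl = 47.11; W sinα = 47.7
Slice 4: Δl = 3.2/cos21.1° = 3.430 m; N'_4 = 387·cos21.1° = 361.1; c'Δl = 51.79; W sinα = 139.3
Slice 5: Δl = 2.5/cos35.6° = 3.075 m; N'_5 = 229·cos35.6° = 186.2; c'Δl = 46.43; W sinα = 133.3
Slice 6: Δl = 2.8/cos52.2° = 4.568 m; N'_6 = 120·cos52.2° = 73.5; c'Δl = 68.98; W sinα = 94.8
Σc'Δl = 275.8 kN/m; ΣN' = 1265.8 kN/m; ΣW sinα = 386.0 kN/m
Resisting = 275.8 + 1265.8·tan34.7° = 275.8 + 876.5 = 1152.2 kN/m
FS = 1152.2 / 386.0 = 2.985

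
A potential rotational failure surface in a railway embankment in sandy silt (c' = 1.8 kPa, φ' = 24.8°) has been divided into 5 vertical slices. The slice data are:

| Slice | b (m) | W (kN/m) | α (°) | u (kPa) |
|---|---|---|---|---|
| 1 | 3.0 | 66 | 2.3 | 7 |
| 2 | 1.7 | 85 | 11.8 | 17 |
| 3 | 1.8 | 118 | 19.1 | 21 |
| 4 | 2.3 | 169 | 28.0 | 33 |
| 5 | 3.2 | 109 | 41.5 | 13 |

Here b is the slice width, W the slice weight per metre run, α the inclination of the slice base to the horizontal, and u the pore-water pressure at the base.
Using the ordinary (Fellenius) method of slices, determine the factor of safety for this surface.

Ordinary method of slices: FS = Σ[c'·Δl_i + (W_i cosα_i − u_i·Δl_i)·tanφ'] / Σ W_i sinα_i, with Δl_i = b_i / cosα_i.
Slice 1: Δl = 3.0/cos2.3° = 3.002 m; N'_1 = 66·cos2.3° − 7·3.002 = 44.9; c'Δl = 5.40; W sinα = 2.6
Slice 2: Δl = 1.7/cos11.8° = 1.737 m; N'_2 = 85·cos11.8° − 17·1.737 = 53.7; c'Δl = 3.13; W sinα = 17.4
Slice 3: Δl = 1.8/cos19.1° = 1.905 m; N'_3 = 118·cos19.1° − 21·1.905 = 71.5; c'Δl = 3.43; W sinα = 38.6
Slice 4: Δl = 2.3/cos28.0° = 2.605 m; N'_4 = 169·cos28.0° − 33·2.605 = 63.3; c'Δl = 4.69; W sinα = 79.3
Slice 5: Δl = 3.2/cos41.5° = 4.273 m; N'_5 = 109·cos41.5° − 13·4.273 = 26.1; c'Δl = 7.69; W sinα = 72.2
Σc'Δl = 24.3 kN/m; ΣN' = 259.5 kN/m; ΣW sinα = 210.2 kN/m
Resisting = 24.3 + 259.5·tan24.8° = 24.3 + 119.9 = 144.2 kN/m
FS = 144.2 / 210.2 = 0.686

FS = 0.69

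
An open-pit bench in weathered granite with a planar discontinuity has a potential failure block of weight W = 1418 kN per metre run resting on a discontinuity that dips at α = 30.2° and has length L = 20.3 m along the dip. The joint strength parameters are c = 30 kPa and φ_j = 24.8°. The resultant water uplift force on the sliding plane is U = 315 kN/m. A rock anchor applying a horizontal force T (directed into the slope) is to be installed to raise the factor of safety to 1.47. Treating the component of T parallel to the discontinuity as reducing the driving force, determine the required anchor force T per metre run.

T = 13 kN/m

Resolving forces along and normal to the sliding plane, with the horizontal anchor force T adding T·sinα to the effective normal force and T·cosα acting up the plane against the driving force:
FS = [cL + (W cosα − U + T sinα) tanφ_j] / [W sinα − T cosα]
Without the anchor: N' = 910.5 kN/m, driving T_d = 713.3 kN/m, resisting R = 30·20.3 + 910.5·tan24.8° = 1029.7 kN/m, FS = 1.44.
Setting FS = 1.47 and solving for T:
1.47·(713.3 − T cos30.2°) = 1029.7 + T sin30.2°·tan24.8°
T·(sin30.2°·tan24.8° + 1.47·cos30.2°) = 1.47·713.3 − 1029.7
T·(0.5030·0.4621 + 1.47·0.8643) = 1048.5 − 1029.7 = 18.8
T·1.5029 = 18.8
T = 12.5 kN/m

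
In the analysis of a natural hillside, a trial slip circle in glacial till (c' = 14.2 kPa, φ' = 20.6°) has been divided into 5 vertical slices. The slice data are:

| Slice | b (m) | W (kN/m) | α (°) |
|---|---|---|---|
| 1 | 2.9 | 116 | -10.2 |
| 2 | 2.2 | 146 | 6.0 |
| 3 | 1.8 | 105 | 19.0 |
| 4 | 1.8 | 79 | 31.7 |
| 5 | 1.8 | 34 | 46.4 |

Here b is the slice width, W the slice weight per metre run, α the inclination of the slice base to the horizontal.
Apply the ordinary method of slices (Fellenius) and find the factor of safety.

FS = 3.54

Ordinary method of slices: FS = Σ[c'·Δl_i + (W_i cosα_i)·tanφ'] / Σ W_i sinα_i, with Δl_i = b_i / cosα_i.
Slice 1: Δl = 2.9/cos(-10.2°) = 2.947 m; N'_1 = 116·cos(-10.2°) = 114.2; c'Δl = 41.84; W sinα = -20.5
Slice 2: Δl = 2.2/cos6.0° = 2.212 m; N'_2 = 146·cos6.0° = 145.2; c'Δl = 31.41; W sinα = 15.3
Slice 3: Δl = 1.8/cos19.0° = 1.904 m; N'_3 = 105·cos19.0° = 99.3; c'Δl = 27.03; W sinα = 34.2
Slice 4: Δl = 1.8/cos31.7° = 2.116 m; N'_4 = 79·cos31.7° = 67.2; c'Δl = 30.04; W sinα = 41.5
Slice 5: Δl = 1.8/cos46.4° = 2.610 m; N'_5 = 34·cos46.4° = 23.4; c'Δl = 37.06; W sinα = 24.6
Σc'Δl = 167.4 kN/m; ΣN' = 449.3 kN/m; ΣW sinα = 95.0 kN/m
Resisting = 167.4 + 449.3·tan20.6° = 167.4 + 168.9 = 336.3 kN/m
FS = 336.3 / 95.0 = 3.538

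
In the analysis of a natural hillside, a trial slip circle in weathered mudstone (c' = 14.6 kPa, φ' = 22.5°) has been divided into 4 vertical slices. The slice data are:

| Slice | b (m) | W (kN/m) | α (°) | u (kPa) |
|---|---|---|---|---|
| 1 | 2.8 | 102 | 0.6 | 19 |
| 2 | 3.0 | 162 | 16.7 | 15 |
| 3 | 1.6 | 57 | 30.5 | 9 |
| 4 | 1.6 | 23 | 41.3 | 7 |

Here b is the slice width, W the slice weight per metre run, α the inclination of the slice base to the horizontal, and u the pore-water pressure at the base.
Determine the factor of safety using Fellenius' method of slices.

Ordinary method of slices: FS = Σ[c'·Δl_i + (W_i cosα_i − u_i·Δl_i)·tanφ'] / Σ W_i sinα_i, with Δl_i = b_i / cosα_i.
Slice 1: Δl = 2.8/cos0.6° = 2.800 m; N'_1 = 102·cos0.6° − 19·2.800 = 48.8; c'Δl = 40.88; W sinα = 1.1
Slice 2: Δl = 3.0/cos16.7° = 3.132 m; N'_2 = 162·cos16.7° − 15·3.132 = 108.2; c'Δl = 45.73; W sinα = 46.6
Slice 3: Δl = 1.6/cos30.5° = 1.857 m; N'_3 = 57·cos30.5° − 9·1.857 = 32.4; c'Δl = 27.11; W sinα = 28.9
Slice 4: Δl = 1.6/cos41.3° = 2.130 m; N'_4 = 23·cos41.3° − 7·2.130 = 2.4; c'Δl = 31.09; W sinα = 15.2
Σc'Δl = 144.8 kN/m; ΣN' = 191.7 kN/m; ΣW sinα = 91.7 kN/m
Resisting = 144.8 + 191.7·tan22.5° = 144.8 + 79.4 = 224.2 kN/m
FS = 224.2 / 91.7 = 2.445

FS = 2.44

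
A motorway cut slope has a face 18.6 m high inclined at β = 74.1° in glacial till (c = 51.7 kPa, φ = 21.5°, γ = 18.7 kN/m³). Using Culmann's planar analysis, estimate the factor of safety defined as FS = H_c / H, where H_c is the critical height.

FS = 1.36

H_c = (4c/γ) · sinβ cosφ / [1 − cos(β − φ)]
    = (4·51.7/18.7) · sin74.1°·cos21.5° / [1 − cos52.6°]
    = 11.059 · 0.8948 / 0.3926 = 25.20 m
FS = H_c / H = 25.20 / 18.6 = 1.355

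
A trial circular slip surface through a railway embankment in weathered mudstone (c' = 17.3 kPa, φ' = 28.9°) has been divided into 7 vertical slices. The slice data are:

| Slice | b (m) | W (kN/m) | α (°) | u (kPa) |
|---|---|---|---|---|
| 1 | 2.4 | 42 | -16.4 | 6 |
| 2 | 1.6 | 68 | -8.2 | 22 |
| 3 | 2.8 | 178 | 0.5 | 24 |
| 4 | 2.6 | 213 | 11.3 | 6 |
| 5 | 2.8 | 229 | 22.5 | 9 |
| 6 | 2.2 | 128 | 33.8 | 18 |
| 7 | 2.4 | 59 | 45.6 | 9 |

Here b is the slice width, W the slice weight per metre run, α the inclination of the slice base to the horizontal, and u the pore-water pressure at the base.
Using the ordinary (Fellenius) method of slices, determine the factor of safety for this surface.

Ordinary method of slices: FS = Σ[c'·Δl_i + (W_i cosα_i − u_i·Δl_i)·tanφ'] / Σ W_i sinα_i, with Δl_i = b_i / cosα_i.
Slice 1: Δl = 2.4/cos(-16.4°) = 2.502 m; N'_1 = 42·cos(-16.4°) − 6·2.502 = 25.3; c'Δl = 43.28; W sinα = -11.9
Slice 2: Δl = 1.6/cos(-8.2°) = 1.617 m; N'_2 = 68·cos(-8.2°) − 22·1.617 = 31.7; c'Δl = 27.97; W sinα = -9.7
Slice 3: Δl = 2.8/cos0.5° = 2.800 m; N'_3 = 178·cos0.5° − 24·2.800 = 110.8; c'Δl = 48.44; W sinα = 1.6
Slice 4: Δl = 2.6/cos11.3° = 2.651 m; N'_4 = 213·cos11.3° − 6·2.651 = 193.0; c'Δl = 45.87; W sinα = 41.7
Slice 5: Δl = 2.8/cos22.5° = 3.031 m; N'_5 = 229·cos22.5° − 9·3.031 = 184.3; c'Δl = 52.43; W sinα = 87.6
Slice 6: Δl = 2.2/cos33.8° = 2.647 m; N'_6 = 128·cos33.8° − 18·2.647 = 58.7; c'Δl = 45.80; W sinα = 71.2
Slice 7: Δl = 2.4/cos45.6° = 3.430 m; N'_7 = 59·cos45.6° − 9·3.430 = 10.4; c'Δl = 59.34; W sinα = 42.2
Σc'Δl = 323.1 kN/m; ΣN' = 614.2 kN/m; ΣW sinα = 222.7 kN/m
Resisting = 323.1 + 614.2·tan28.9° = 323.1 + 339.0 = 662.2 kN/m
FS = 662.2 / 222.7 = 2.973

FS = 2.97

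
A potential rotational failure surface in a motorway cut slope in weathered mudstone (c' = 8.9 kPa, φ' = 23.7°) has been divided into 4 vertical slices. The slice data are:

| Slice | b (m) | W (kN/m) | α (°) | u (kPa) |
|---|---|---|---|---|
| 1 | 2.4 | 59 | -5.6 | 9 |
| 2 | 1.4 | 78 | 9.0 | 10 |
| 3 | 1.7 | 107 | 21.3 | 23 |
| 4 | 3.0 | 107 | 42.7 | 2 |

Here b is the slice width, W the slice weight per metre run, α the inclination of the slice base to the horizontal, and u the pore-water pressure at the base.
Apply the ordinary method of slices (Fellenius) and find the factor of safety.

Ordinary method of slices: FS = Σ[c'·Δl_i + (W_i cosα_i − u_i·Δl_i)·tanφ'] / Σ W_i sinα_i, with Δl_i = b_i / cosα_i.
Slice 1: Δl = 2.4/cos(-5.6°) = 2.412 m; N'_1 = 59·cos(-5.6°) − 9·2.412 = 37.0; c'Δl = 21.46; W sinα = -5.8
Slice 2: Δl = 1.4/cos9.0° = 1.417 m; N'_2 = 78·cos9.0° − 10·1.417 = 62.9; c'Δl = 12.62; W sinα = 12.2
Slice 3: Δl = 1.7/cos21.3° = 1.825 m; N'_3 = 107·cos21.3° − 23·1.825 = 57.7; c'Δl = 16.24; W sinα = 38.9
Slice 4: Δl = 3.0/cos42.7° = 4.082 m; N'_4 = 107·cos42.7° − 2·4.082 = 70.5; c'Δl = 36.33; W sinα = 72.6
Σc'Δl = 86.6 kN/m; ΣN' = 228.1 kN/m; ΣW sinα = 117.9 kN/m
Resisting = 86.6 + 228.1·tan23.7° = 86.6 + 100.1 = 186.8 kN/m
FS = 186.8 / 117.9 = 1.584

FS = 1.58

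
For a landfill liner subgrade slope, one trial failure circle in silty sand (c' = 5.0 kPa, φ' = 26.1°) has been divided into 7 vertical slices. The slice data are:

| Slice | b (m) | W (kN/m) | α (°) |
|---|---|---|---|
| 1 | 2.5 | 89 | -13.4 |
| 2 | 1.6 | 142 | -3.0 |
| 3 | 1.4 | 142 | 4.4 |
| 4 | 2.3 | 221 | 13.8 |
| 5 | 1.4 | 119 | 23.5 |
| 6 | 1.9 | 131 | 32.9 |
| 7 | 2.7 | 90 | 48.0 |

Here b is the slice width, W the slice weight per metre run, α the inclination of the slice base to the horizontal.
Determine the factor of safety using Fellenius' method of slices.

Ordinary method of slices: FS = Σ[c'·Δl_i + (W_i cosα_i)·tanφ'] / Σ W_i sinα_i, with Δl_i = b_i / cosα_i.
Slice 1: Δl = 2.5/cos(-13.4°) = 2.570 m; N'_1 = 89·cos(-13.4°) = 86.6; c'Δl = 12.85; W sinα = -20.6
Slice 2: Δl = 1.6/cos(-3.0°) = 1.602 m; N'_2 = 142·cos(-3.0°) = 141.8; c'Δl = 8.01; W sinα = -7.4
Slice 3: Δl = 1.4/cos4.4° = 1.404 m; N'_3 = 142·cos4.4° = 141.6; c'Δl = 7.02; W sinα = 10.9
Slice 4: Δl = 2.3/cos13.8° = 2.368 m; N'_4 = 221·cos13.8° = 214.6; c'Δl = 11.84; W sinα = 52.7
Slice 5: Δl = 1.4/cos23.5° = 1.527 m; N'_5 = 119·cos23.5° = 109.1; c'Δl = 7.63; W sinα = 47.5
Slice 6: Δl = 1.9/cos32.9° = 2.263 m; N'_6 = 131·cos32.9° = 110.0; c'Δl = 11.31; W sinα = 71.2
Slice 7: Δl = 2.7/cos48.0° = 4.035 m; N'_7 = 90·cos48.0° = 60.2; c'Δl = 20.18; W sinα = 66.9
Σc'Δl = 78.8 kN/m; ΣN' = 863.9 kN/m; ΣW sinα = 221.0 kN/m
Resisting = 78.8 + 863.9·tan26.1° = 78.8 + 423.2 = 502.1 kN/m
FS = 502.1 / 221.0 = 2.271

FS = 2.27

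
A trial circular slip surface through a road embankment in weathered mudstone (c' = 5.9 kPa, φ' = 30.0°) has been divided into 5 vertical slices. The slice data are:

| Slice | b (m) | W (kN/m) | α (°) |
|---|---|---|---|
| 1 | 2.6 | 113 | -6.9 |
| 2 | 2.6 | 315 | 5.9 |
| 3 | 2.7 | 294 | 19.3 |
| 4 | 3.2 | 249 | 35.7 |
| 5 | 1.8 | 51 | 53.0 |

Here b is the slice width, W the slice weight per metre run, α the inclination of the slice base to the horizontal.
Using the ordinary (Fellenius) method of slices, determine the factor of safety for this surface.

Ordinary method of slices: FS = Σ[c'·Δl_i + (W_i cosα_i)·tanφ'] / Σ W_i sinα_i, with Δl_i = b_i / cosα_i.
Slice 1: Δl = 2.6/cos(-6.9°) = 2.619 m; N'_1 = 113·cos(-6.9°) = 112.2; c'Δl = 15.45; W sinα = -13.6
Slice 2: Δl = 2.6/cos5.9° = 2.614 m; N'_2 = 315·cos5.9° = 313.3; c'Δl = 15.42; W sinα = 32.4
Slice 3: Δl = 2.7/cos19.3° = 2.861 m; N'_3 = 294·cos19.3° = 277.5; c'Δl = 16.88; W sinα = 97.2
Slice 4: Δl = 3.2/cos35.7° = 3.940 m; N'_4 = 249·cos35.7° = 202.2; c'Δl = 23.25; W sinα = 145.3
Slice 5: Δl = 1.8/cos53.0° = 2.991 m; N'_5 = 51·cos53.0° = 30.7; c'Δl = 17.65; W sinα = 40.7
Σc'Δl = 88.6 kN/m; ΣN' = 935.9 kN/m; ΣW sinα = 302.0 kN/m
Resisting = 88.6 + 935.9·tan30.0° = 88.6 + 540.3 = 629.0 kN/m
FS = 629.0 / 302.0 = 2.083

FS = 2.08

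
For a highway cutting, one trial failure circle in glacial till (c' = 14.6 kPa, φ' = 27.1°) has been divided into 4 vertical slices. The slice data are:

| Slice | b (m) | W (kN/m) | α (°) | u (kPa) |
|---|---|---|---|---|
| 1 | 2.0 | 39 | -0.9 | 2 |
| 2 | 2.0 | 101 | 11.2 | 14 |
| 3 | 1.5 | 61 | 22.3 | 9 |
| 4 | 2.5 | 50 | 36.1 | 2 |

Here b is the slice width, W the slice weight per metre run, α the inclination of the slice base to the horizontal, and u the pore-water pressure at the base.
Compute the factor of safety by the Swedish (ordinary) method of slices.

FS = 3.08

Ordinary method of slices: FS = Σ[c'·Δl_i + (W_i cosα_i − u_i·Δl_i)·tanφ'] / Σ W_i sinα_i, with Δl_i = b_i / cosα_i.
Slice 1: Δl = 2.0/cos(-0.9°) = 2.000 m; N'_1 = 39·cos(-0.9°) − 2·2.000 = 35.0; c'Δl = 29.20; W sinα = -0.6
Slice 2: Δl = 2.0/cos11.2° = 2.039 m; N'_2 = 101·cos11.2° − 14·2.039 = 70.5; c'Δl = 29.77; W sinα = 19.6
Slice 3: Δl = 1.5/cos22.3° = 1.621 m; N'_3 = 61·cos22.3° − 9·1.621 = 41.8; c'Δl = 23.67; W sinα = 23.1
Slice 4: Δl = 2.5/cos36.1° = 3.094 m; N'_4 = 50·cos36.1° − 2·3.094 = 34.2; c'Δl = 45.17; W sinα = 29.5
Σc'Δl = 127.8 kN/m; ΣN' = 181.6 kN/m; ΣW sinα = 71.6 kN/m
Resisting = 127.8 + 181.6·tan27.1° = 127.8 + 92.9 = 220.7 kN/m
FS = 220.7 / 71.6 = 3.082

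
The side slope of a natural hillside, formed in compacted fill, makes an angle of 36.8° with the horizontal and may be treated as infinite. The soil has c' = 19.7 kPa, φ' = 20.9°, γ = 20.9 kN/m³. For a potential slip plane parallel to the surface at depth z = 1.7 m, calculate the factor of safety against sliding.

FS = 1.67

For an infinite slope with a slip plane parallel to the surface (no pore pressure): FS = [c' + γz cos²β tanφ'] / [γz sinβ cosβ].
γz = 20.9·1.7 = 35.53 kN/m²
Numerator = 19.7 + 35.53·cos²36.8°·tan20.9° = 19.7 + 35.53·0.6412·0.3819 = 28.399 kPa
Denominator = 35.53·sin36.8°·cos36.8° = 35.53·0.5990·0.8007 = 17.042 kPa
FS = 28.399 / 17.042 = 1.666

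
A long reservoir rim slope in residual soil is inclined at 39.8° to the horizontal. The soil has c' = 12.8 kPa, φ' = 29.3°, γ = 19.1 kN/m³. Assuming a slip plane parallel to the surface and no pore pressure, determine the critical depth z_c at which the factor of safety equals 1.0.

Setting FS = 1.00 in FS = [c' + γz cos²β tanφ'] / [γz sinβ cosβ] and solving for z:
z = c' / [γ cosβ (FS·sinβ − cosβ·tanφ')]
  = 12.8 / [19.1·cos39.8°·(1.00·sin39.8° − cos39.8°·tan29.3°)]
  = 12.8 / [19.1·0.7683·(1.00·0.6401 − 0.7683·0.5612)]
  = 12.8 / 3.0665 = 4.174 m

z_c = 4.17 m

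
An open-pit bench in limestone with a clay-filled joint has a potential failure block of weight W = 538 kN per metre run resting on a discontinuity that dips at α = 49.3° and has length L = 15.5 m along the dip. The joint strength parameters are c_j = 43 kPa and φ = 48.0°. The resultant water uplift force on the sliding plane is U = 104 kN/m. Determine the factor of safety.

FS = 2.31

Resolving the block weight along and normal to the plane and applying the Mohr–Coulomb strength on the joint:
N' = W cosα − U = 538·cos49.3° − 104 = 246.8 kN/m
Driving force T = W sinα = 538·sin49.3° = 407.9 kN/m
Resisting force R = c_j·L + N'·tanφ = 43·15.5 + 246.8·tan48.0° = 666.5 + 274.1 = 940.6 kN/m
FS = R / T = 940.6 / 407.9 = 2.306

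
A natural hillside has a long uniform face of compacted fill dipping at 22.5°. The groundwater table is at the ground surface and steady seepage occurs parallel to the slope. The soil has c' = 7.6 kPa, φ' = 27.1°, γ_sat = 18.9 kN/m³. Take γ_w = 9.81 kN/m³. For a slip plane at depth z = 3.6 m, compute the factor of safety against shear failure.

With seepage parallel to the slope and the water table at the surface, the effective normal stress on the slip plane uses the buoyant unit weight γ' = γ_sat − γ_w while the driving shear stress uses γ_sat:
FS = [c' + γ' z cos²β tanφ'] / [γ_sat z sinβ cosβ]
γ' = 18.9 − 9.81 = 9.09 kN/m³
Numerator = 7.6 + 9.09·3.6·cos²22.5°·tan27.1° = 7.6 + 9.09·3.6·0.8536·0.5117 = 21.893 kPa
Denominator = 18.9·3.6·sin22.5°·cos22.5° = 18.9·3.6·0.3827·0.9239 = 24.056 kPa
FS = 21.893 / 24.056 = 0.910

FS = 0.91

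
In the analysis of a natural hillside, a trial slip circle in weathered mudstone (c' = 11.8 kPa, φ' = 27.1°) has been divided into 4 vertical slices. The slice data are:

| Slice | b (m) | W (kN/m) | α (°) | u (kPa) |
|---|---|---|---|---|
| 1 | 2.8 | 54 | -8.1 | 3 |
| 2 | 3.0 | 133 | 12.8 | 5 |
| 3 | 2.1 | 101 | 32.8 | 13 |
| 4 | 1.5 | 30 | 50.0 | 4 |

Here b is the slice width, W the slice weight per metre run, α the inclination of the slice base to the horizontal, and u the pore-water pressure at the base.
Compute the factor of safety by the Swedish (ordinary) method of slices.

FS = 2.41

Ordinary method of slices: FS = Σ[c'·Δl_i + (W_i cosα_i − u_i·Δl_i)·tanφ'] / Σ W_i sinα_i, with Δl_i = b_i / cosα_i.
Slice 1: Δl = 2.8/cos(-8.1°) = 2.828 m; N'_1 = 54·cos(-8.1°) − 3·2.828 = 45.0; c'Δl = 33.37; W sinα = -7.6
Slice 2: Δl = 3.0/cos12.8° = 3.076 m; N'_2 = 133·cos12.8° − 5·3.076 = 114.3; c'Δl = 36.30; W sinα = 29.5
Slice 3: Δl = 2.1/cos32.8° = 2.498 m; N'_3 = 101·cos32.8° − 13·2.498 = 52.4; c'Δl = 29.48; W sinα = 54.7
Slice 4: Δl = 1.5/cos50.0° = 2.334 m; N'_4 = 30·cos50.0° − 4·2.334 = 9.9; c'Δl = 27.54; W sinα = 23.0
Σc'Δl = 126.7 kN/m; ΣN' = 221.7 kN/m; ΣW sinα = 99.6 kN/m
Resisting = 126.7 + 221.7·tan27.1° = 126.7 + 113.4 = 240.1 kN/m
FS = 240.1 / 99.6 = 2.412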